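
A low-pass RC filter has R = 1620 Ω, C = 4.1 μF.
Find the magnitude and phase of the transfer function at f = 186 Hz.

Step 1 — Angular frequency: ω = 2π·186 = 1169 rad/s.
Step 2 — Transfer function: H(jω) = 1/(1 + jωRC).
Step 3 — Denominator: 1 + jωRC = 1 + j·1169·1620·4.1e-06 = 1 + j7.762.
Step 4 — H = 0.01633 - j0.1267.
Step 5 — Magnitude: |H| = 0.1278 (-17.9 dB); phase: φ = -82.7°.

|H| = 0.1278 (-17.9 dB), φ = -82.7°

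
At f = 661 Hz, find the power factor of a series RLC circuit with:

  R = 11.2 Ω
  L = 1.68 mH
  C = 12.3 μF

Step 1 — Angular frequency: ω = 2π·f = 2π·661 = 4153 rad/s.
Step 2 — Component impedances:
  R: Z = R = 11.2 Ω
  L: Z = jωL = j·4153·0.00168 = 0 + j6.977 Ω
  C: Z = 1/(jωC) = -j/(ω·C) = 0 - j19.58 Ω
Step 3 — Series combination: Z_total = R + L + C = 11.2 - j12.6 Ω = 16.86∠-48.4° Ω.
Step 4 — Power factor: PF = cos(φ) = Re(Z)/|Z| = 11.2/16.857 = 0.6644.
Step 5 — Type: Im(Z) = -12.6 ⇒ leading (phase φ = -48.4°).

PF = 0.6644 (leading, φ = -48.4°)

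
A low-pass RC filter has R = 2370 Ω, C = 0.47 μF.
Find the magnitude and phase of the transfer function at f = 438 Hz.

Step 1 — Angular frequency: ω = 2π·438 = 2752 rad/s.
Step 2 — Transfer function: H(jω) = 1/(1 + jωRC).
Step 3 — Denominator: 1 + jωRC = 1 + j·2752·2370·4.7e-07 = 1 + j3.065.
Step 4 — H = 0.09618 - j0.2948.
Step 5 — Magnitude: |H| = 0.3101 (-10.2 dB); phase: φ = -71.9°.

|H| = 0.3101 (-10.2 dB), φ = -71.9°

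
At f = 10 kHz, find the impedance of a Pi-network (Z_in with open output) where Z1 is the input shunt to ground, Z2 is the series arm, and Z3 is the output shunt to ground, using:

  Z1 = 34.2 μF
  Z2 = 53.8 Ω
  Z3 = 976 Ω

Step 1 — Angular frequency: ω = 2π·f = 2π·1e+04 = 6.283e+04 rad/s.
Step 2 — Component impedances:
  Z1: Z = 1/(jωC) = -j/(ω·C) = 0 - j0.4654 Ω
  Z2: Z = R = 53.8 Ω
  Z3: Z = R = 976 Ω
Step 3 — With open output, the series arm Z2 and the output shunt Z3 appear in series to ground: Z2 + Z3 = 1030 Ω.
Step 4 — Parallel with input shunt Z1: Z_in = Z1 || (Z2 + Z3) = 0.0002103 - j0.4654 Ω = 0.4654∠-90.0° Ω.

Z = 0.0002103 - j0.4654 Ω = 0.4654∠-90.0° Ω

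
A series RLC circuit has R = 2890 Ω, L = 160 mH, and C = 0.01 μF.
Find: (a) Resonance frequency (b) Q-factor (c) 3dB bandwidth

Step 1 — Resonance condition Im(Z)=0 gives ω₀ = 1/√(LC).
Step 2 — ω₀ = 1/√(0.16·1e-08) = 2.5e+04 rad/s.
Step 3 — f₀ = ω₀/(2π) = 3979 Hz.
Step 4 — Series Q: Q = ω₀L/R = 2.5e+04·0.16/2890 = 1.384.
Step 5 — 3dB bandwidth: Δω = ω₀/Q = 1.806e+04 rad/s; BW = Δω/(2π) = 2875 Hz.

(a) f₀ = 3979 Hz  (b) Q = 1.384  (c) BW = 2875 Hz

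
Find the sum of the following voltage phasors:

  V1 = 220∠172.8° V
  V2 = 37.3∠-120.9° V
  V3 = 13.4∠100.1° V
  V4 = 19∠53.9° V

Step 1 — Convert each phasor to rectangular form:
  V1 = 220·(cos(172.8°) + j·sin(172.8°)) = -218.3 + j27.57 V
  V2 = 37.3·(cos(-120.9°) + j·sin(-120.9°)) = -19.16 - j32.01 V
  V3 = 13.4·(cos(100.1°) + j·sin(100.1°)) = -2.35 + j13.19 V
  V4 = 19·(cos(53.9°) + j·sin(53.9°)) = 11.19 + j15.35 V
Step 2 — Sum components: V_total = -228.6 + j24.11 V.
Step 3 — Convert to polar: |V_total| = 229.8 V, ∠V_total = 174.0°.

V_total = 229.8∠174.0° V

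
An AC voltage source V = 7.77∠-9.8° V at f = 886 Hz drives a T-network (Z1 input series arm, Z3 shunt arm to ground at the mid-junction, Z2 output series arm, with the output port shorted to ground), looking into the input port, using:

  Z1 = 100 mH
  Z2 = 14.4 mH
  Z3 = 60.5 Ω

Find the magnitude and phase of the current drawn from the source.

Step 1 — Angular frequency: ω = 2π·f = 2π·886 = 5567 rad/s.
Step 2 — Component impedances:
  Z1: Z = jωL = j·5567·0.1 = 0 + j556.7 Ω
  Z2: Z = jωL = j·5567·0.0144 = 0 + j80.16 Ω
  Z3: Z = R = 60.5 Ω
Step 3 — With the output port shorted to ground, the output series arm Z2 runs from the junction to ground; the shunt arm Z3 also runs from the junction to ground. They appear in parallel: Z3 || Z2 = 38.55 + j29.09 Ω.
Step 4 — Series with input arm Z1: Z_in = Z1 + (Z3 || Z2) = 38.55 + j585.8 Ω = 587∠86.2° Ω.
Step 5 — Source phasor: V = 7.77∠-9.8° V = 7.657 - j1.323 V.
Step 6 — Ohm's law: I = V / Z_total = (7.657 - j1.323) / (38.55 + j585.8) = -0.001392 - j0.01316 A.
Step 7 — Convert to polar: |I| = 0.01324 A, ∠I = -96.0°.

I = 0.01324∠-96.0° A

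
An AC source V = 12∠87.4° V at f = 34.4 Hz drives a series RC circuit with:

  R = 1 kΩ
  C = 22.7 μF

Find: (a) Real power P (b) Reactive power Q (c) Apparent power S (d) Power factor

Step 1 — Angular frequency: ω = 2π·f = 2π·34.4 = 216.1 rad/s.
Step 2 — Component impedances:
  R: Z = R = 1000 Ω
  C: Z = 1/(jωC) = -j/(ω·C) = 0 - j203.8 Ω
Step 3 — Series combination: Z_total = R + C = 1000 - j203.8 Ω = 1021∠-11.5° Ω.
Step 4 — Source phasor: V = 12∠87.4° V = 0.5444 + j11.99 V.
Step 5 — Current: I = V / Z = -0.001823 + j0.01162 A = 0.01176∠98.9° A.
Step 6 — Complex power: S = V·I* = 0.1383 - j0.02818 VA.
Step 7 — Real power: P = Re(S) = 0.1383 W.
Step 8 — Reactive power: Q = Im(S) = -0.02818 VAR.
Step 9 — Apparent power: |S| = 0.1411 VA.
Step 10 — Power factor: PF = P/|S| = 0.9799 (leading).

(a) P = 0.1383 W  (b) Q = -0.02818 VAR  (c) S = 0.1411 VA  (d) PF = 0.9799 (leading)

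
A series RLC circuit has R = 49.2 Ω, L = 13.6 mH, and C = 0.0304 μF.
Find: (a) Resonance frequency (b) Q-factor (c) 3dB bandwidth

Step 1 — Resonance: ω₀ = 1/√(LC) = 1/√(0.0136·3.04e-08) = 4.918e+04 rad/s.
Step 2 — f₀ = ω₀/(2π) = 7827 Hz.
Step 3 — Series Q: Q = ω₀L/R = 4.918e+04·0.0136/49.2 = 13.59.
Step 4 — Bandwidth: Δω = ω₀/Q = 3618 rad/s; BW = Δω/(2π) = 575.8 Hz.

(a) f₀ = 7827 Hz  (b) Q = 13.59  (c) BW = 575.8 Hz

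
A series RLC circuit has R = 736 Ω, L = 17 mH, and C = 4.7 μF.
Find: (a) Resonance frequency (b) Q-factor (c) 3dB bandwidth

Step 1 — Resonance condition Im(Z)=0 gives ω₀ = 1/√(LC).
Step 2 — ω₀ = 1/√(0.017·4.7e-06) = 3538 rad/s.
Step 3 — f₀ = ω₀/(2π) = 563 Hz.
Step 4 — Series Q: Q = ω₀L/R = 3538·0.017/736 = 0.08171.
Step 5 — 3dB bandwidth: Δω = ω₀/Q = 4.329e+04 rad/s; BW = Δω/(2π) = 6890 Hz.

(a) f₀ = 563 Hz  (b) Q = 0.08171  (c) BW = 6890 Hz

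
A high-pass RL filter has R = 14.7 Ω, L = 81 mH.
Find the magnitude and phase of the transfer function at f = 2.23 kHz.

Step 1 — Angular frequency: ω = 2π·2230 = 1.401e+04 rad/s.
Step 2 — Transfer function: H(jω) = jωL/(R + jωL).
Step 3 — Numerator jωL = j·1135; denominator R + jωL = 14.7 + j1135.
Step 4 — H = 0.9998 + j0.01295.
Step 5 — Magnitude: |H| = 0.9999 (-0.0 dB); phase: φ = 0.7°.

|H| = 0.9999 (-0.0 dB), φ = 0.7°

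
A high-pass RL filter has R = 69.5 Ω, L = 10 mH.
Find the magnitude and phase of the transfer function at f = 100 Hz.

Step 1 — Angular frequency: ω = 2π·100 = 628.3 rad/s.
Step 2 — Transfer function: H(jω) = jωL/(R + jωL).
Step 3 — Numerator jωL = j·6.283; denominator R + jωL = 69.5 + j6.283.
Step 4 — H = 0.008107 + j0.08967.
Step 5 — Magnitude: |H| = 0.09004 (-20.9 dB); phase: φ = 84.8°.

|H| = 0.09004 (-20.9 dB), φ = 84.8°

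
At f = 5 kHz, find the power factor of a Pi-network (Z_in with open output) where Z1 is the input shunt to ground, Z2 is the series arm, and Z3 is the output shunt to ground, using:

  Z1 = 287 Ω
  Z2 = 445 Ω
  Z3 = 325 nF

Step 1 — Angular frequency: ω = 2π·f = 2π·5000 = 3.142e+04 rad/s.
Step 2 — Component impedances:
  Z1: Z = R = 287 Ω
  Z2: Z = R = 445 Ω
  Z3: Z = 1/(jωC) = -j/(ω·C) = 0 - j97.94 Ω
Step 3 — With open output, the series arm Z2 and the output shunt Z3 appear in series to ground: Z2 + Z3 = 445 - j97.94 Ω.
Step 4 — Parallel with input shunt Z1: Z_in = Z1 || (Z2 + Z3) = 176.5 - j14.79 Ω = 177.1∠-4.8° Ω.
Step 5 — Power factor: PF = cos(φ) = Re(Z)/|Z| = 176.45/177.07 = 0.9965.
Step 6 — Type: Im(Z) = -14.79 ⇒ leading (phase φ = -4.8°).

PF = 0.9965 (leading, φ = -4.8°)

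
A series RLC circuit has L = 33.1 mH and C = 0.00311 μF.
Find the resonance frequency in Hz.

Step 1 — Resonance condition Im(Z)=0 gives ω₀ = 1/√(LC).
Step 2 — ω₀ = 1/√(0.0331·3.11e-09) = 9.856e+04 rad/s.
Step 3 — f₀ = ω₀/(2π) = 1.569e+04 Hz.

f₀ = 1.569e+04 Hz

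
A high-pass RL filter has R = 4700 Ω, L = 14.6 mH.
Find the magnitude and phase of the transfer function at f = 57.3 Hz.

Step 1 — Angular frequency: ω = 2π·57.3 = 360 rad/s.
Step 2 — Transfer function: H(jω) = jωL/(R + jωL).
Step 3 — Numerator jωL = j·5.256; denominator R + jωL = 4700 + j5.256.
Step 4 — H = 1.251e-06 + j0.001118.
Step 5 — Magnitude: |H| = 0.001118 (-59.0 dB); phase: φ = 89.9°.

|H| = 0.001118 (-59.0 dB), φ = 89.9°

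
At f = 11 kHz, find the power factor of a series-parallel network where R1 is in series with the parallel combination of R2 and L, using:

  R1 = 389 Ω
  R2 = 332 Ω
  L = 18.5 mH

Step 1 — Angular frequency: ω = 2π·f = 2π·1.1e+04 = 6.912e+04 rad/s.
Step 2 — Component impedances:
  R1: Z = R = 389 Ω
  R2: Z = R = 332 Ω
  L: Z = jωL = j·6.912e+04·0.0185 = 0 + j1279 Ω
Step 3 — Parallel branch: R2 || L = 1/(1/R2 + 1/L) = 311 + j80.76 Ω.
Step 4 — Series with R1: Z_total = R1 + (R2 || L) = 700 + j80.76 Ω = 704.7∠6.6° Ω.
Step 5 — Power factor: PF = cos(φ) = Re(Z)/|Z| = 700.03/704.67 = 0.9934.
Step 6 — Type: Im(Z) = 80.76 ⇒ lagging (phase φ = 6.6°).

PF = 0.9934 (lagging, φ = 6.6°)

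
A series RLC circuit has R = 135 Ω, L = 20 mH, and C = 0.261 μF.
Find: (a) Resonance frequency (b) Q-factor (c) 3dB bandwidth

Step 1 — Resonance: ω₀ = 1/√(LC) = 1/√(0.02·2.61e-07) = 1.384e+04 rad/s.
Step 2 — f₀ = ω₀/(2π) = 2203 Hz.
Step 3 — Series Q: Q = ω₀L/R = 1.384e+04·0.02/135 = 2.051.
Step 4 — Bandwidth: Δω = ω₀/Q = 6750 rad/s; BW = Δω/(2π) = 1074 Hz.

(a) f₀ = 2203 Hz  (b) Q = 2.051  (c) BW = 1074 Hz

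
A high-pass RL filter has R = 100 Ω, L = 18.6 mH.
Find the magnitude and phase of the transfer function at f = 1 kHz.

Step 1 — Angular frequency: ω = 2π·1000 = 6283 rad/s.
Step 2 — Transfer function: H(jω) = jωL/(R + jωL).
Step 3 — Numerator jωL = j·116.9; denominator R + jωL = 100 + j116.9.
Step 4 — H = 0.5773 + j0.494.
Step 5 — Magnitude: |H| = 0.7598 (-2.4 dB); phase: φ = 40.6°.

|H| = 0.7598 (-2.4 dB), φ = 40.6°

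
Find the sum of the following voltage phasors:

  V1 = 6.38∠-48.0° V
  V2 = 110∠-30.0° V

Step 1 — Convert each phasor to rectangular form:
  V1 = 6.38·(cos(-48.0°) + j·sin(-48.0°)) = 4.269 - j4.741 V
  V2 = 110·(cos(-30.0°) + j·sin(-30.0°)) = 95.26 - j55 V
Step 2 — Sum components: V_total = 99.53 - j59.74 V.
Step 3 — Convert to polar: |V_total| = 116.1 V, ∠V_total = -31.0°.

V_total = 116.1∠-31.0° V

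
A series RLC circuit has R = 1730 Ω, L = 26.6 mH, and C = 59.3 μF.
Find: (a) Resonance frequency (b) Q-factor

Step 1 — Resonance condition Im(Z)=0 gives ω₀ = 1/√(LC).
Step 2 — ω₀ = 1/√(0.0266·5.93e-05) = 796.2 rad/s.
Step 3 — f₀ = ω₀/(2π) = 126.7 Hz.
Step 4 — Series Q: Q = ω₀L/R = 796.2·0.0266/1730 = 0.01224.

(a) f₀ = 126.7 Hz  (b) Q = 0.01224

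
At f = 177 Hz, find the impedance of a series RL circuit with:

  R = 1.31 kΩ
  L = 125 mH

Step 1 — Angular frequency: ω = 2π·f = 2π·177 = 1112 rad/s.
Step 2 — Component impedances:
  R: Z = R = 1310 Ω
  L: Z = jωL = j·1112·0.125 = 0 + j139 Ω
Step 3 — Series combination: Z_total = R + L = 1310 + j139 Ω = 1317∠6.1° Ω.

Z = 1310 + j139 Ω = 1317∠6.1° Ω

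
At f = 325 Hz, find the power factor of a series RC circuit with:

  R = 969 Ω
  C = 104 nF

Step 1 — Angular frequency: ω = 2π·f = 2π·325 = 2042 rad/s.
Step 2 — Component impedances:
  R: Z = R = 969 Ω
  C: Z = 1/(jωC) = -j/(ω·C) = 0 - j4709 Ω
Step 3 — Series combination: Z_total = R + C = 969 - j4709 Ω = 4807∠-78.4° Ω.
Step 4 — Power factor: PF = cos(φ) = Re(Z)/|Z| = 969/4807 = 0.2016.
Step 5 — Type: Im(Z) = -4709 ⇒ leading (phase φ = -78.4°).

PF = 0.2016 (leading, φ = -78.4°)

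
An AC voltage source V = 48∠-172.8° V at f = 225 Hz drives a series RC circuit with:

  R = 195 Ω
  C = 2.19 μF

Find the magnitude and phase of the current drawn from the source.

Step 1 — Angular frequency: ω = 2π·f = 2π·225 = 1414 rad/s.
Step 2 — Component impedances:
  R: Z = R = 195 Ω
  C: Z = 1/(jωC) = -j/(ω·C) = 0 - j323 Ω
Step 3 — Series combination: Z_total = R + C = 195 - j323 Ω = 377.3∠-58.9° Ω.
Step 4 — Source phasor: V = 48∠-172.8° V = -47.62 - j6.016 V.
Step 5 — Ohm's law: I = V / Z_total = (-47.62 - j6.016) / (195 - j323) = -0.05158 - j0.1163 A.
Step 6 — Convert to polar: |I| = 0.1272 A, ∠I = -113.9°.

I = 0.1272∠-113.9° A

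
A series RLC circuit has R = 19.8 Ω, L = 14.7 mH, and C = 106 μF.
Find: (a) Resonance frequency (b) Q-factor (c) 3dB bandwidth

Step 1 — Resonance condition Im(Z)=0 gives ω₀ = 1/√(LC).
Step 2 — ω₀ = 1/√(0.0147·0.000106) = 801.1 rad/s.
Step 3 — f₀ = ω₀/(2π) = 127.5 Hz.
Step 4 — Series Q: Q = ω₀L/R = 801.1·0.0147/19.8 = 0.5948.
Step 5 — 3dB bandwidth: Δω = ω₀/Q = 1347 rad/s; BW = Δω/(2π) = 214.4 Hz.

(a) f₀ = 127.5 Hz  (b) Q = 0.5948  (c) BW = 214.4 Hz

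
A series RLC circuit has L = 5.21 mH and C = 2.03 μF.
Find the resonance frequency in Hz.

Step 1 — Resonance condition Im(Z)=0 gives ω₀ = 1/√(LC).
Step 2 — ω₀ = 1/√(0.00521·2.03e-06) = 9724 rad/s.
Step 3 — f₀ = ω₀/(2π) = 1548 Hz.

f₀ = 1548 Hz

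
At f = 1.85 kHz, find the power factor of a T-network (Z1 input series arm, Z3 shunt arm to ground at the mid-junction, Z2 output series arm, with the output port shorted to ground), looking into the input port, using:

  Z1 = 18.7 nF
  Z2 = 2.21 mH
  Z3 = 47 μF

Step 1 — Angular frequency: ω = 2π·f = 2π·1850 = 1.162e+04 rad/s.
Step 2 — Component impedances:
  Z1: Z = 1/(jωC) = -j/(ω·C) = 0 - j4601 Ω
  Z2: Z = jωL = j·1.162e+04·0.00221 = 0 + j25.69 Ω
  Z3: Z = 1/(jωC) = -j/(ω·C) = 0 - j1.83 Ω
Step 3 — With the output port shorted to ground, the output series arm Z2 runs from the junction to ground; the shunt arm Z3 also runs from the junction to ground. They appear in parallel: Z3 || Z2 = 0 - j1.971 Ω.
Step 4 — Series with input arm Z1: Z_in = Z1 + (Z3 || Z2) = 0 - j4602 Ω = 4602∠-90.0° Ω.
Step 5 — Power factor: PF = cos(φ) = Re(Z)/|Z| = 0/4602 = 0.
Step 6 — Type: Im(Z) = -4602 ⇒ leading (phase φ = -90.0°).

PF = 0 (leading, φ = -90.0°)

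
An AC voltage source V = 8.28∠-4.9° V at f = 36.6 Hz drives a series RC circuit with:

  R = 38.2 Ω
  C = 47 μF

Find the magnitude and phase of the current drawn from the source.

Step 1 — Angular frequency: ω = 2π·f = 2π·36.6 = 230 rad/s.
Step 2 — Component impedances:
  R: Z = R = 38.2 Ω
  C: Z = 1/(jωC) = -j/(ω·C) = 0 - j92.52 Ω
Step 3 — Series combination: Z_total = R + C = 38.2 - j92.52 Ω = 100.1∠-67.6° Ω.
Step 4 — Source phasor: V = 8.28∠-4.9° V = 8.25 - j0.7073 V.
Step 5 — Ohm's law: I = V / Z_total = (8.25 - j0.7073) / (38.2 - j92.52) = 0.03798 + j0.07348 A.
Step 6 — Convert to polar: |I| = 0.08272 A, ∠I = 62.7°.

I = 0.08272∠62.7° A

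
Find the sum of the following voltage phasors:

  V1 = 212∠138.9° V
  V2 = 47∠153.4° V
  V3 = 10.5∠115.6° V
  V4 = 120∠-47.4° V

Step 1 — Convert each phasor to rectangular form:
  V1 = 212·(cos(138.9°) + j·sin(138.9°)) = -159.8 + j139.4 V
  V2 = 47·(cos(153.4°) + j·sin(153.4°)) = -42.03 + j21.04 V
  V3 = 10.5·(cos(115.6°) + j·sin(115.6°)) = -4.537 + j9.469 V
  V4 = 120·(cos(-47.4°) + j·sin(-47.4°)) = 81.23 - j88.33 V
Step 2 — Sum components: V_total = -125.1 + j81.55 V.
Step 3 — Convert to polar: |V_total| = 149.3 V, ∠V_total = 146.9°.

V_total = 149.3∠146.9° V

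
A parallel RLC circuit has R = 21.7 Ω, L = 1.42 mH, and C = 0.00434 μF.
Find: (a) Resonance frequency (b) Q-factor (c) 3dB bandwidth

Step 1 — Resonance: ω₀ = 1/√(LC) = 1/√(0.00142·4.34e-09) = 4.028e+05 rad/s.
Step 2 — f₀ = ω₀/(2π) = 6.411e+04 Hz.
Step 3 — Parallel Q: Q = R/(ω₀L) = 21.7/(4.028e+05·0.00142) = 0.03794.
Step 4 — Bandwidth: Δω = ω₀/Q = 1.062e+07 rad/s; BW = Δω/(2π) = 1.69e+06 Hz.

(a) f₀ = 6.411e+04 Hz  (b) Q = 0.03794  (c) BW = 1.69e+06 Hz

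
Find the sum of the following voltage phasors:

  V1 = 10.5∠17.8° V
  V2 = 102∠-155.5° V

Step 1 — Convert each phasor to rectangular form:
  V1 = 10.5·(cos(17.8°) + j·sin(17.8°)) = 9.997 + j3.21 V
  V2 = 102·(cos(-155.5°) + j·sin(-155.5°)) = -92.82 - j42.3 V
Step 2 — Sum components: V_total = -82.82 - j39.09 V.
Step 3 — Convert to polar: |V_total| = 91.58 V, ∠V_total = -154.7°.

V_total = 91.58∠-154.7° V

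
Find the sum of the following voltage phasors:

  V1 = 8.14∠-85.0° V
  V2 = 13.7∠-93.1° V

Step 1 — Convert each phasor to rectangular form:
  V1 = 8.14·(cos(-85.0°) + j·sin(-85.0°)) = 0.7094 - j8.109 V
  V2 = 13.7·(cos(-93.1°) + j·sin(-93.1°)) = -0.7409 - j13.68 V
Step 2 — Sum components: V_total = -0.03143 - j21.79 V.
Step 3 — Convert to polar: |V_total| = 21.79 V, ∠V_total = -90.1°.

V_total = 21.79∠-90.1° V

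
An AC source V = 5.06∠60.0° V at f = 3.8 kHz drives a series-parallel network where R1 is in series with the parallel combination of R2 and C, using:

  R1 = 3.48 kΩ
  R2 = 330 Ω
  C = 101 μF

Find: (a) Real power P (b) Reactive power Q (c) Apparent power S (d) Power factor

Step 1 — Angular frequency: ω = 2π·f = 2π·3800 = 2.388e+04 rad/s.
Step 2 — Component impedances:
  R1: Z = R = 3480 Ω
  R2: Z = R = 330 Ω
  C: Z = 1/(jωC) = -j/(ω·C) = 0 - j0.4147 Ω
Step 3 — Parallel branch: R2 || C = 1/(1/R2 + 1/C) = 0.0005211 - j0.4147 Ω.
Step 4 — Series with R1: Z_total = R1 + (R2 || C) = 3480 - j0.4147 Ω = 3480∠-0.0° Ω.
Step 5 — Source phasor: V = 5.06∠60.0° V = 2.53 + j4.382 V.
Step 6 — Current: I = V / Z = 0.0007269 + j0.001259 A = 0.001454∠60.0° A.
Step 7 — Complex power: S = V·I* = 0.007357 - j8.767e-07 VA.
Step 8 — Real power: P = Re(S) = 0.007357 W.
Step 9 — Reactive power: Q = Im(S) = -8.767e-07 VAR.
Step 10 — Apparent power: |S| = 0.007357 VA.
Step 11 — Power factor: PF = P/|S| = 1 (leading).

(a) P = 0.007357 W  (b) Q = -8.767e-07 VAR  (c) S = 0.007357 VA  (d) PF = 1 (leading)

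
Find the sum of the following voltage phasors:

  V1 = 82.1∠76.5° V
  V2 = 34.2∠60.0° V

Step 1 — Convert each phasor to rectangular form:
  V1 = 82.1·(cos(76.5°) + j·sin(76.5°)) = 19.17 + j79.83 V
  V2 = 34.2·(cos(60.0°) + j·sin(60.0°)) = 17.1 + j29.62 V
Step 2 — Sum components: V_total = 36.27 + j109.4 V.
Step 3 — Convert to polar: |V_total| = 115.3 V, ∠V_total = 71.7°.

V_total = 115.3∠71.7° V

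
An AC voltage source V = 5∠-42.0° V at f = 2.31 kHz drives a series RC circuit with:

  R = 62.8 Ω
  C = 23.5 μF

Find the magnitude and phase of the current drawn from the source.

Step 1 — Angular frequency: ω = 2π·f = 2π·2310 = 1.451e+04 rad/s.
Step 2 — Component impedances:
  R: Z = R = 62.8 Ω
  C: Z = 1/(jωC) = -j/(ω·C) = 0 - j2.932 Ω
Step 3 — Series combination: Z_total = R + C = 62.8 - j2.932 Ω = 62.87∠-2.7° Ω.
Step 4 — Source phasor: V = 5∠-42.0° V = 3.716 - j3.346 V.
Step 5 — Ohm's law: I = V / Z_total = (3.716 - j3.346) / (62.8 - j2.932) = 0.06152 - j0.0504 A.
Step 6 — Convert to polar: |I| = 0.07953 A, ∠I = -39.3°.

I = 0.07953∠-39.3° A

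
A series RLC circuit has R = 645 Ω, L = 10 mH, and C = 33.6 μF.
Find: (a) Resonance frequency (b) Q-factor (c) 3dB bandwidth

Step 1 — Resonance: ω₀ = 1/√(LC) = 1/√(0.01·3.36e-05) = 1725 rad/s.
Step 2 — f₀ = ω₀/(2π) = 274.6 Hz.
Step 3 — Series Q: Q = ω₀L/R = 1725·0.01/645 = 0.02675.
Step 4 — Bandwidth: Δω = ω₀/Q = 6.45e+04 rad/s; BW = Δω/(2π) = 1.027e+04 Hz.

(a) f₀ = 274.6 Hz  (b) Q = 0.02675  (c) BW = 1.027e+04 Hz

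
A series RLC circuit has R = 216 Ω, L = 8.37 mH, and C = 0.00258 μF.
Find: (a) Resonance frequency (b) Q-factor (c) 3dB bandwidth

Step 1 — Resonance: ω₀ = 1/√(LC) = 1/√(0.00837·2.58e-09) = 2.152e+05 rad/s.
Step 2 — f₀ = ω₀/(2π) = 3.425e+04 Hz.
Step 3 — Series Q: Q = ω₀L/R = 2.152e+05·0.00837/216 = 8.339.
Step 4 — Bandwidth: Δω = ω₀/Q = 2.581e+04 rad/s; BW = Δω/(2π) = 4107 Hz.

(a) f₀ = 3.425e+04 Hz  (b) Q = 8.339  (c) BW = 4107 Hz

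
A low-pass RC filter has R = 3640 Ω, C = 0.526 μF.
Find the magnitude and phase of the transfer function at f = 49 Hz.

Step 1 — Angular frequency: ω = 2π·49 = 307.9 rad/s.
Step 2 — Transfer function: H(jω) = 1/(1 + jωRC).
Step 3 — Denominator: 1 + jωRC = 1 + j·307.9·3640·5.26e-07 = 1 + j0.5895.
Step 4 — H = 0.7421 - j0.4375.
Step 5 — Magnitude: |H| = 0.8615 (-1.3 dB); phase: φ = -30.5°.

|H| = 0.8615 (-1.3 dB), φ = -30.5°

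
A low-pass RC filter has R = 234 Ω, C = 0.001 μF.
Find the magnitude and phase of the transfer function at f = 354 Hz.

Step 1 — Angular frequency: ω = 2π·354 = 2224 rad/s.
Step 2 — Transfer function: H(jω) = 1/(1 + jωRC).
Step 3 — Denominator: 1 + jωRC = 1 + j·2224·234·1e-09 = 1 + j0.0005205.
Step 4 — H = 1 - j0.0005205.
Step 5 — Magnitude: |H| = 1 (-0.0 dB); phase: φ = -0.0°.

|H| = 1 (-0.0 dB), φ = -0.0°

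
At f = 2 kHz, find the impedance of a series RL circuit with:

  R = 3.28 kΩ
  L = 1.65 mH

Step 1 — Angular frequency: ω = 2π·f = 2π·2000 = 1.257e+04 rad/s.
Step 2 — Component impedances:
  R: Z = R = 3280 Ω
  L: Z = jωL = j·1.257e+04·0.00165 = 0 + j20.73 Ω
Step 3 — Series combination: Z_total = R + L = 3280 + j20.73 Ω = 3280∠0.4° Ω.

Z = 3280 + j20.73 Ω = 3280∠0.4° Ω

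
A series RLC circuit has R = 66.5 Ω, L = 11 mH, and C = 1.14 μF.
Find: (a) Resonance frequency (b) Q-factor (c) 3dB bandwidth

Step 1 — Resonance: ω₀ = 1/√(LC) = 1/√(0.011·1.14e-06) = 8930 rad/s.
Step 2 — f₀ = ω₀/(2π) = 1421 Hz.
Step 3 — Series Q: Q = ω₀L/R = 8930·0.011/66.5 = 1.477.
Step 4 — Bandwidth: Δω = ω₀/Q = 6045 rad/s; BW = Δω/(2π) = 962.2 Hz.

(a) f₀ = 1421 Hz  (b) Q = 1.477  (c) BW = 962.2 Hz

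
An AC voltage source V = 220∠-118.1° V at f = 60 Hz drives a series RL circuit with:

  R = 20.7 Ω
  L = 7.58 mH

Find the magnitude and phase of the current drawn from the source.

Step 1 — Angular frequency: ω = 2π·f = 2π·60 = 377 rad/s.
Step 2 — Component impedances:
  R: Z = R = 20.7 Ω
  L: Z = jωL = j·377·0.00758 = 0 + j2.858 Ω
Step 3 — Series combination: Z_total = R + L = 20.7 + j2.858 Ω = 20.9∠7.9° Ω.
Step 4 — Source phasor: V = 220∠-118.1° V = -103.6 - j194.1 V.
Step 5 — Ohm's law: I = V / Z_total = (-103.6 - j194.1) / (20.7 + j2.858) = -6.182 - j8.522 A.
Step 6 — Convert to polar: |I| = 10.53 A, ∠I = -126.0°.

I = 10.53∠-126.0° A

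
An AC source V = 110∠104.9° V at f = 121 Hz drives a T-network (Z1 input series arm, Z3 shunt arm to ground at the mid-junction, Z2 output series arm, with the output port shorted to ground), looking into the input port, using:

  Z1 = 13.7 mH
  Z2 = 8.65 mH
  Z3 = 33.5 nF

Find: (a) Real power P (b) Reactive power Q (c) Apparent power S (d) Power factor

Step 1 — Angular frequency: ω = 2π·f = 2π·121 = 760.3 rad/s.
Step 2 — Component impedances:
  Z1: Z = jωL = j·760.3·0.0137 = 0 + j10.42 Ω
  Z2: Z = jωL = j·760.3·0.00865 = 0 + j6.576 Ω
  Z3: Z = 1/(jωC) = -j/(ω·C) = 0 - j3.926e+04 Ω
Step 3 — With the output port shorted to ground, the output series arm Z2 runs from the junction to ground; the shunt arm Z3 also runs from the junction to ground. They appear in parallel: Z3 || Z2 = 0 + j6.577 Ω.
Step 4 — Series with input arm Z1: Z_in = Z1 + (Z3 || Z2) = 0 + j16.99 Ω = 16.99∠90.0° Ω.
Step 5 — Source phasor: V = 110∠104.9° V = -28.28 + j106.3 V.
Step 6 — Current: I = V / Z = 6.256 + j1.664 A = 6.473∠14.9° A.
Step 7 — Complex power: S = V·I* = 0 + j712.1 VA.
Step 8 — Real power: P = Re(S) = 0 W.
Step 9 — Reactive power: Q = Im(S) = 712.1 VAR.
Step 10 — Apparent power: |S| = 712.1 VA.
Step 11 — Power factor: PF = P/|S| = 0 (lagging).

(a) P = 0 W  (b) Q = 712.1 VAR  (c) S = 712.1 VA  (d) PF = 0 (lagging)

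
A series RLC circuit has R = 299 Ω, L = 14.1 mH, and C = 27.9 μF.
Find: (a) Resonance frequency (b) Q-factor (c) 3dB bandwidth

Step 1 — Resonance condition Im(Z)=0 gives ω₀ = 1/√(LC).
Step 2 — ω₀ = 1/√(0.0141·2.79e-05) = 1594 rad/s.
Step 3 — f₀ = ω₀/(2π) = 253.8 Hz.
Step 4 — Series Q: Q = ω₀L/R = 1594·0.0141/299 = 0.07519.
Step 5 — 3dB bandwidth: Δω = ω₀/Q = 2.121e+04 rad/s; BW = Δω/(2π) = 3375 Hz.

(a) f₀ = 253.8 Hz  (b) Q = 0.07519  (c) BW = 3375 Hz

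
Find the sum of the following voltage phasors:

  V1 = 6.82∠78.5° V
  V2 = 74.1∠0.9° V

Step 1 — Convert each phasor to rectangular form:
  V1 = 6.82·(cos(78.5°) + j·sin(78.5°)) = 1.36 + j6.683 V
  V2 = 74.1·(cos(0.9°) + j·sin(0.9°)) = 74.09 + j1.164 V
Step 2 — Sum components: V_total = 75.45 + j7.847 V.
Step 3 — Convert to polar: |V_total| = 75.86 V, ∠V_total = 5.9°.

V_total = 75.86∠5.9° V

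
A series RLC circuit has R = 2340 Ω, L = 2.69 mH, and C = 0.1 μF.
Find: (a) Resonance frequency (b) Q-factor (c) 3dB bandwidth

Step 1 — Resonance: ω₀ = 1/√(LC) = 1/√(0.00269·1e-07) = 6.097e+04 rad/s.
Step 2 — f₀ = ω₀/(2π) = 9704 Hz.
Step 3 — Series Q: Q = ω₀L/R = 6.097e+04·0.00269/2340 = 0.07009.
Step 4 — Bandwidth: Δω = ω₀/Q = 8.699e+05 rad/s; BW = Δω/(2π) = 1.384e+05 Hz.

(a) f₀ = 9704 Hz  (b) Q = 0.07009  (c) BW = 1.384e+05 Hz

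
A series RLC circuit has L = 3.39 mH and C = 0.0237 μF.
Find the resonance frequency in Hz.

Step 1 — Resonance condition Im(Z)=0 gives ω₀ = 1/√(LC).
Step 2 — ω₀ = 1/√(0.00339·2.37e-08) = 1.116e+05 rad/s.
Step 3 — f₀ = ω₀/(2π) = 1.776e+04 Hz.

f₀ = 1.776e+04 Hz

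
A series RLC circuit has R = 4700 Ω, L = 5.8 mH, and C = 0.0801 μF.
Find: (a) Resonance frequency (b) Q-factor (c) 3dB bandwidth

Step 1 — Resonance condition Im(Z)=0 gives ω₀ = 1/√(LC).
Step 2 — ω₀ = 1/√(0.0058·8.01e-08) = 4.639e+04 rad/s.
Step 3 — f₀ = ω₀/(2π) = 7384 Hz.
Step 4 — Series Q: Q = ω₀L/R = 4.639e+04·0.0058/4700 = 0.05725.
Step 5 — 3dB bandwidth: Δω = ω₀/Q = 8.103e+05 rad/s; BW = Δω/(2π) = 1.29e+05 Hz.

(a) f₀ = 7384 Hz  (b) Q = 0.05725  (c) BW = 1.29e+05 Hz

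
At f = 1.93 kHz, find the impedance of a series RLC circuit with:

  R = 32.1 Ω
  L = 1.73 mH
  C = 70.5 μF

Step 1 — Angular frequency: ω = 2π·f = 2π·1930 = 1.213e+04 rad/s.
Step 2 — Component impedances:
  R: Z = R = 32.1 Ω
  L: Z = jωL = j·1.213e+04·0.00173 = 0 + j20.98 Ω
  C: Z = 1/(jωC) = -j/(ω·C) = 0 - j1.17 Ω
Step 3 — Series combination: Z_total = R + L + C = 32.1 + j19.81 Ω = 37.72∠31.7° Ω.

Z = 32.1 + j19.81 Ω = 37.72∠31.7° Ω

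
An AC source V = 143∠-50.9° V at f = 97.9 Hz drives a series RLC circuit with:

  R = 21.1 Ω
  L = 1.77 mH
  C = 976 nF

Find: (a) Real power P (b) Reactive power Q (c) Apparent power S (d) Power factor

Step 1 — Angular frequency: ω = 2π·f = 2π·97.9 = 615.1 rad/s.
Step 2 — Component impedances:
  R: Z = R = 21.1 Ω
  L: Z = jωL = j·615.1·0.00177 = 0 + j1.089 Ω
  C: Z = 1/(jωC) = -j/(ω·C) = 0 - j1666 Ω
Step 3 — Series combination: Z_total = R + L + C = 21.1 - j1665 Ω = 1665∠-89.3° Ω.
Step 4 — Source phasor: V = 143∠-50.9° V = 90.19 - j111 V.
Step 5 — Current: I = V / Z = 0.06734 + j0.05333 A = 0.0859∠38.4° A.
Step 6 — Complex power: S = V·I* = 0.1557 - j12.28 VA.
Step 7 — Real power: P = Re(S) = 0.1557 W.
Step 8 — Reactive power: Q = Im(S) = -12.28 VAR.
Step 9 — Apparent power: |S| = 12.28 VA.
Step 10 — Power factor: PF = P/|S| = 0.01267 (leading).

(a) P = 0.1557 W  (b) Q = -12.28 VAR  (c) S = 12.28 VA  (d) PF = 0.01267 (leading)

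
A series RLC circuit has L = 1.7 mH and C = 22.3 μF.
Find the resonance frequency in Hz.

Step 1 — Resonance condition Im(Z)=0 gives ω₀ = 1/√(LC).
Step 2 — ω₀ = 1/√(0.0017·2.23e-05) = 5136 rad/s.
Step 3 — f₀ = ω₀/(2π) = 817.4 Hz.

f₀ = 817.4 Hz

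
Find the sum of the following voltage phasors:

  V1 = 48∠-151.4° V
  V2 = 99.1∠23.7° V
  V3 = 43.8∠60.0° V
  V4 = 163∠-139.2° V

Step 1 — Convert each phasor to rectangular form:
  V1 = 48·(cos(-151.4°) + j·sin(-151.4°)) = -42.14 - j22.98 V
  V2 = 99.1·(cos(23.7°) + j·sin(23.7°)) = 90.74 + j39.83 V
  V3 = 43.8·(cos(60.0°) + j·sin(60.0°)) = 21.9 + j37.93 V
  V4 = 163·(cos(-139.2°) + j·sin(-139.2°)) = -123.4 - j106.5 V
Step 2 — Sum components: V_total = -52.89 - j51.72 V.
Step 3 — Convert to polar: |V_total| = 73.98 V, ∠V_total = -135.6°.

V_total = 73.98∠-135.6° V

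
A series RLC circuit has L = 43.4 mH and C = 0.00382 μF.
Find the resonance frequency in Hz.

Step 1 — Resonance condition Im(Z)=0 gives ω₀ = 1/√(LC).
Step 2 — ω₀ = 1/√(0.0434·3.82e-09) = 7.766e+04 rad/s.
Step 3 — f₀ = ω₀/(2π) = 1.236e+04 Hz.

f₀ = 1.236e+04 Hz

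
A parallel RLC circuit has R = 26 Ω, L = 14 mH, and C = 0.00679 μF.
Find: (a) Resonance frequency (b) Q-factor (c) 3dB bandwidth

Step 1 — Resonance: ω₀ = 1/√(LC) = 1/√(0.014·6.79e-09) = 1.026e+05 rad/s.
Step 2 — f₀ = ω₀/(2π) = 1.632e+04 Hz.
Step 3 — Parallel Q: Q = R/(ω₀L) = 26/(1.026e+05·0.014) = 0.01811.
Step 4 — Bandwidth: Δω = ω₀/Q = 5.664e+06 rad/s; BW = Δω/(2π) = 9.015e+05 Hz.

(a) f₀ = 1.632e+04 Hz  (b) Q = 0.01811  (c) BW = 9.015e+05 Hz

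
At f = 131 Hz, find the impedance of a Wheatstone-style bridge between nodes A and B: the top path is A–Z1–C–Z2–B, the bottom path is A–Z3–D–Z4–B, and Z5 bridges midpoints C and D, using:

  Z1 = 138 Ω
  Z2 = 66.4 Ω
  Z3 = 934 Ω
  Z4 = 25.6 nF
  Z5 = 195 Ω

Step 1 — Angular frequency: ω = 2π·f = 2π·131 = 823.1 rad/s.
Step 2 — Component impedances:
  Z1: Z = R = 138 Ω
  Z2: Z = R = 66.4 Ω
  Z3: Z = R = 934 Ω
  Z4: Z = 1/(jωC) = -j/(ω·C) = 0 - j4.746e+04 Ω
  Z5: Z = R = 195 Ω
Step 3 — Bridge requires nodal analysis (the Z5 bridge couples midpoints C and D, so the two paths cannot be reduced to a simple series/parallel combination). Setting node B to ground and injecting 1 A at node A, the 3-node admittance system at A, C, D solves to V_A = Z_AB = 189.4 - j0.1618 Ω = 189.4∠-0.0° Ω.

Z = 189.4 - j0.1618 Ω = 189.4∠-0.0° Ω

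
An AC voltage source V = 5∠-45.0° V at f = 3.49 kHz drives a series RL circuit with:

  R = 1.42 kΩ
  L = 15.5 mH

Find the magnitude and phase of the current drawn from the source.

Step 1 — Angular frequency: ω = 2π·f = 2π·3490 = 2.193e+04 rad/s.
Step 2 — Component impedances:
  R: Z = R = 1420 Ω
  L: Z = jωL = j·2.193e+04·0.0155 = 0 + j339.9 Ω
Step 3 — Series combination: Z_total = R + L = 1420 + j339.9 Ω = 1460∠13.5° Ω.
Step 4 — Source phasor: V = 5∠-45.0° V = 3.536 - j3.536 V.
Step 5 — Ohm's law: I = V / Z_total = (3.536 - j3.536) / (1420 + j339.9) = 0.001791 - j0.002919 A.
Step 6 — Convert to polar: |I| = 0.003424 A, ∠I = -58.5°.

I = 0.003424∠-58.5° A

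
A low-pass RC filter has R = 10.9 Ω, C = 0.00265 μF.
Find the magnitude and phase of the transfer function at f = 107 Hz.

Step 1 — Angular frequency: ω = 2π·107 = 672.3 rad/s.
Step 2 — Transfer function: H(jω) = 1/(1 + jωRC).
Step 3 — Denominator: 1 + jωRC = 1 + j·672.3·10.9·2.65e-09 = 1 + j1.942e-05.
Step 4 — H = 1 - j1.942e-05.
Step 5 — Magnitude: |H| = 1 (-0.0 dB); phase: φ = -0.0°.

|H| = 1 (-0.0 dB), φ = -0.0°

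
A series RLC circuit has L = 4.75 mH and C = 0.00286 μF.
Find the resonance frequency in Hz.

Step 1 — Resonance condition Im(Z)=0 gives ω₀ = 1/√(LC).
Step 2 — ω₀ = 1/√(0.00475·2.86e-09) = 2.713e+05 rad/s.
Step 3 — f₀ = ω₀/(2π) = 4.318e+04 Hz.

f₀ = 4.318e+04 Hz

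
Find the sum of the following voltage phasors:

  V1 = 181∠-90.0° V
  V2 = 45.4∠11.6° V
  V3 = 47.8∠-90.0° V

Step 1 — Convert each phasor to rectangular form:
  V1 = 181·(cos(-90.0°) + j·sin(-90.0°)) = 0 - j181 V
  V2 = 45.4·(cos(11.6°) + j·sin(11.6°)) = 44.47 + j9.129 V
  V3 = 47.8·(cos(-90.0°) + j·sin(-90.0°)) = 0 - j47.8 V
Step 2 — Sum components: V_total = 44.47 - j219.7 V.
Step 3 — Convert to polar: |V_total| = 224.1 V, ∠V_total = -78.6°.

V_total = 224.1∠-78.6° V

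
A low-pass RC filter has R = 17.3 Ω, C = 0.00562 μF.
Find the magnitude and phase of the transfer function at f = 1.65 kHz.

Step 1 — Angular frequency: ω = 2π·1650 = 1.037e+04 rad/s.
Step 2 — Transfer function: H(jω) = 1/(1 + jωRC).
Step 3 — Denominator: 1 + jωRC = 1 + j·1.037e+04·17.3·5.62e-09 = 1 + j0.001008.
Step 4 — H = 1 - j0.001008.
Step 5 — Magnitude: |H| = 1 (-0.0 dB); phase: φ = -0.1°.

|H| = 1 (-0.0 dB), φ = -0.1°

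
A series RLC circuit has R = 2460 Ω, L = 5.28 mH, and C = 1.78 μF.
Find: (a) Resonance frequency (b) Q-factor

Step 1 — Resonance condition Im(Z)=0 gives ω₀ = 1/√(LC).
Step 2 — ω₀ = 1/√(0.00528·1.78e-06) = 1.032e+04 rad/s.
Step 3 — f₀ = ω₀/(2π) = 1642 Hz.
Step 4 — Series Q: Q = ω₀L/R = 1.032e+04·0.00528/2460 = 0.02214.

(a) f₀ = 1642 Hz  (b) Q = 0.02214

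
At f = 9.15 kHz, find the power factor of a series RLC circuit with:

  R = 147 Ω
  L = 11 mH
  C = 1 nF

Step 1 — Angular frequency: ω = 2π·f = 2π·9150 = 5.749e+04 rad/s.
Step 2 — Component impedances:
  R: Z = R = 147 Ω
  L: Z = jωL = j·5.749e+04·0.011 = 0 + j632.4 Ω
  C: Z = 1/(jωC) = -j/(ω·C) = 0 - j1.739e+04 Ω
Step 3 — Series combination: Z_total = R + L + C = 147 - j1.676e+04 Ω = 1.676e+04∠-89.5° Ω.
Step 4 — Power factor: PF = cos(φ) = Re(Z)/|Z| = 147/16762 = 0.00877.
Step 5 — Type: Im(Z) = -1.676e+04 ⇒ leading (phase φ = -89.5°).

PF = 0.00877 (leading, φ = -89.5°)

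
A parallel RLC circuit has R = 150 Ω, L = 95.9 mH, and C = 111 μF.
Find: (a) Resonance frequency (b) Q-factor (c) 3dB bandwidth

Step 1 — Resonance: ω₀ = 1/√(LC) = 1/√(0.0959·0.000111) = 306.5 rad/s.
Step 2 — f₀ = ω₀/(2π) = 48.78 Hz.
Step 3 — Parallel Q: Q = R/(ω₀L) = 150/(306.5·0.0959) = 5.103.
Step 4 — Bandwidth: Δω = ω₀/Q = 60.06 rad/s; BW = Δω/(2π) = 9.559 Hz.

(a) f₀ = 48.78 Hz  (b) Q = 5.103  (c) BW = 9.559 Hz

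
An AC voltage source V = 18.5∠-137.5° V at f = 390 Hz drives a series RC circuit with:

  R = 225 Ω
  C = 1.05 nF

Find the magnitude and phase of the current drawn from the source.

Step 1 — Angular frequency: ω = 2π·f = 2π·390 = 2450 rad/s.
Step 2 — Component impedances:
  R: Z = R = 225 Ω
  C: Z = 1/(jωC) = -j/(ω·C) = 0 - j3.887e+05 Ω
Step 3 — Series combination: Z_total = R + C = 225 - j3.887e+05 Ω = 3.887e+05∠-90.0° Ω.
Step 4 — Source phasor: V = 18.5∠-137.5° V = -13.64 - j12.5 V.
Step 5 — Ohm's law: I = V / Z_total = (-13.64 - j12.5) / (225 - j3.887e+05) = 3.214e-05 - j3.511e-05 A.
Step 6 — Convert to polar: |I| = 4.76e-05 A, ∠I = -47.5°.

I = 4.76e-05∠-47.5° A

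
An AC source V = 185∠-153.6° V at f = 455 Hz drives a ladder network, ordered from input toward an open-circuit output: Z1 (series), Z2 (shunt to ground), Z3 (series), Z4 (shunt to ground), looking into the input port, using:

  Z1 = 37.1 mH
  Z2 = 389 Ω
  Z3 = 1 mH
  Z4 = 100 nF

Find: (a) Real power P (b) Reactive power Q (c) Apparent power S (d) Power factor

Step 1 — Angular frequency: ω = 2π·f = 2π·455 = 2859 rad/s.
Step 2 — Component impedances:
  Z1: Z = jωL = j·2859·0.0371 = 0 + j106.1 Ω
  Z2: Z = R = 389 Ω
  Z3: Z = jωL = j·2859·0.001 = 0 + j2.859 Ω
  Z4: Z = 1/(jωC) = -j/(ω·C) = 0 - j3498 Ω
Step 3 — Ladder network (open output): work backward from the far end, alternating series and parallel combinations. Z_in = 384.2 + j63.3 Ω = 389.4∠9.4° Ω.
Step 4 — Source phasor: V = 185∠-153.6° V = -165.7 - j82.26 V.
Step 5 — Current: I = V / Z = -0.4542 - j0.1393 A = 0.4751∠-163.0° A.
Step 6 — Complex power: S = V·I* = 86.72 + j14.29 VA.
Step 7 — Real power: P = Re(S) = 86.72 W.
Step 8 — Reactive power: Q = Im(S) = 14.29 VAR.
Step 9 — Apparent power: |S| = 87.89 VA.
Step 10 — Power factor: PF = P/|S| = 0.9867 (lagging).

(a) P = 86.72 W  (b) Q = 14.29 VAR  (c) S = 87.89 VA  (d) PF = 0.9867 (lagging)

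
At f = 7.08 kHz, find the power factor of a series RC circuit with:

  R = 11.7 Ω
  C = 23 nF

Step 1 — Angular frequency: ω = 2π·f = 2π·7080 = 4.448e+04 rad/s.
Step 2 — Component impedances:
  R: Z = R = 11.7 Ω
  C: Z = 1/(jωC) = -j/(ω·C) = 0 - j977.4 Ω
Step 3 — Series combination: Z_total = R + C = 11.7 - j977.4 Ω = 977.4∠-89.3° Ω.
Step 4 — Power factor: PF = cos(φ) = Re(Z)/|Z| = 11.7/977.4 = 0.01197.
Step 5 — Type: Im(Z) = -977.4 ⇒ leading (phase φ = -89.3°).

PF = 0.01197 (leading, φ = -89.3°)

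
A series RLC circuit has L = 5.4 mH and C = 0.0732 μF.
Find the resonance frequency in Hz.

Step 1 — Resonance condition Im(Z)=0 gives ω₀ = 1/√(LC).
Step 2 — ω₀ = 1/√(0.0054·7.32e-08) = 5.03e+04 rad/s.
Step 3 — f₀ = ω₀/(2π) = 8005 Hz.

f₀ = 8005 Hz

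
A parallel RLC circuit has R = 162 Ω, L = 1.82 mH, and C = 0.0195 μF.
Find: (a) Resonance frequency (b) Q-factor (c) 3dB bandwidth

Step 1 — Resonance: ω₀ = 1/√(LC) = 1/√(0.00182·1.95e-08) = 1.679e+05 rad/s.
Step 2 — f₀ = ω₀/(2π) = 2.672e+04 Hz.
Step 3 — Parallel Q: Q = R/(ω₀L) = 162/(1.679e+05·0.00182) = 0.5303.
Step 4 — Bandwidth: Δω = ω₀/Q = 3.166e+05 rad/s; BW = Δω/(2π) = 5.038e+04 Hz.

(a) f₀ = 2.672e+04 Hz  (b) Q = 0.5303  (c) BW = 5.038e+04 Hz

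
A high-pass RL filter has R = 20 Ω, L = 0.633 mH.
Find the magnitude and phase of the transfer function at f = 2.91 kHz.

Step 1 — Angular frequency: ω = 2π·2910 = 1.828e+04 rad/s.
Step 2 — Transfer function: H(jω) = jωL/(R + jωL).
Step 3 — Numerator jωL = j·11.57; denominator R + jωL = 20 + j11.57.
Step 4 — H = 0.2509 + j0.4335.
Step 5 — Magnitude: |H| = 0.5009 (-6.0 dB); phase: φ = 59.9°.

|H| = 0.5009 (-6.0 dB), φ = 59.9°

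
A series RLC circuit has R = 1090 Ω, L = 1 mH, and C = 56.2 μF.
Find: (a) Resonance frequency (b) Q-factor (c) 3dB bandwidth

Step 1 — Resonance: ω₀ = 1/√(LC) = 1/√(0.001·5.62e-05) = 4218 rad/s.
Step 2 — f₀ = ω₀/(2π) = 671.4 Hz.
Step 3 — Series Q: Q = ω₀L/R = 4218·0.001/1090 = 0.00387.
Step 4 — Bandwidth: Δω = ω₀/Q = 1.09e+06 rad/s; BW = Δω/(2π) = 1.735e+05 Hz.

(a) f₀ = 671.4 Hz  (b) Q = 0.00387  (c) BW = 1.735e+05 Hz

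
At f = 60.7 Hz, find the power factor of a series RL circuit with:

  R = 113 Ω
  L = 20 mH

Step 1 — Angular frequency: ω = 2π·f = 2π·60.7 = 381.4 rad/s.
Step 2 — Component impedances:
  R: Z = R = 113 Ω
  L: Z = jωL = j·381.4·0.02 = 0 + j7.628 Ω
Step 3 — Series combination: Z_total = R + L = 113 + j7.628 Ω = 113.3∠3.9° Ω.
Step 4 — Power factor: PF = cos(φ) = Re(Z)/|Z| = 113/113.26 = 0.9977.
Step 5 — Type: Im(Z) = 7.628 ⇒ lagging (phase φ = 3.9°).

PF = 0.9977 (lagging, φ = 3.9°)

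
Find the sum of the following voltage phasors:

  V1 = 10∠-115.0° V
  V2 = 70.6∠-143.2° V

Step 1 — Convert each phasor to rectangular form:
  V1 = 10·(cos(-115.0°) + j·sin(-115.0°)) = -4.226 - j9.063 V
  V2 = 70.6·(cos(-143.2°) + j·sin(-143.2°)) = -56.53 - j42.29 V
Step 2 — Sum components: V_total = -60.76 - j51.35 V.
Step 3 — Convert to polar: |V_total| = 79.55 V, ∠V_total = -139.8°.

V_total = 79.55∠-139.8° V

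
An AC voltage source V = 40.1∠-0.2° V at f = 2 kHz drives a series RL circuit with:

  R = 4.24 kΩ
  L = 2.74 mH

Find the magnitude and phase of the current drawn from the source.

Step 1 — Angular frequency: ω = 2π·f = 2π·2000 = 1.257e+04 rad/s.
Step 2 — Component impedances:
  R: Z = R = 4240 Ω
  L: Z = jωL = j·1.257e+04·0.00274 = 0 + j34.43 Ω
Step 3 — Series combination: Z_total = R + L = 4240 + j34.43 Ω = 4240∠0.5° Ω.
Step 4 — Source phasor: V = 40.1∠-0.2° V = 40.1 - j0.14 V.
Step 5 — Ohm's law: I = V / Z_total = (40.1 - j0.14) / (4240 + j34.43) = 0.009457 - j0.0001098 A.
Step 6 — Convert to polar: |I| = 0.009457 A, ∠I = -0.7°.

I = 0.009457∠-0.7° A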